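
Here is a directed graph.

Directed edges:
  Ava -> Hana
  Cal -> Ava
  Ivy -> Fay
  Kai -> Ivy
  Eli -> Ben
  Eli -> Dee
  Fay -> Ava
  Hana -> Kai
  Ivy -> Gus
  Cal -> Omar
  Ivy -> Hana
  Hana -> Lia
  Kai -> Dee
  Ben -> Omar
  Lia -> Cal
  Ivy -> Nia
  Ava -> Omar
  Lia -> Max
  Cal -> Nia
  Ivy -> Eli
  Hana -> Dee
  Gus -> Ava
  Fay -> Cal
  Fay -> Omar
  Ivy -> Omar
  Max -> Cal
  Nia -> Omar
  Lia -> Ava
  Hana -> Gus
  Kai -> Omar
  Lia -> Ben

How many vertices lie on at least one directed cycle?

A vertex is on a directed cycle iff it belongs to a strongly connected component of size ≥ 2 (or has a self-loop).
The vertices on cycles are {Ava, Cal, Fay, Gus, Ivy, Kai, Lia, Max, Hana} — 9 in total.

9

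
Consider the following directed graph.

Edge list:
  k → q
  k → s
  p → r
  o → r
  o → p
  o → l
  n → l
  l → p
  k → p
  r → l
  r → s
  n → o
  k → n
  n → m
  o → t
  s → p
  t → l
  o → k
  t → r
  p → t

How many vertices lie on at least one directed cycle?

A vertex is on a directed cycle iff it belongs to a strongly connected component of size ≥ 2 (or has a self-loop).
The vertices on cycles are {k, l, n, o, p, r, s, t} — 8 in total.

8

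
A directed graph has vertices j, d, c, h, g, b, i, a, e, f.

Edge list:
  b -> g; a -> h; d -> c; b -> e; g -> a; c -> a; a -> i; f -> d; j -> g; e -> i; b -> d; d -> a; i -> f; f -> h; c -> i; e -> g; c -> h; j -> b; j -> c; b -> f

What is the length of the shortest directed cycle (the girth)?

4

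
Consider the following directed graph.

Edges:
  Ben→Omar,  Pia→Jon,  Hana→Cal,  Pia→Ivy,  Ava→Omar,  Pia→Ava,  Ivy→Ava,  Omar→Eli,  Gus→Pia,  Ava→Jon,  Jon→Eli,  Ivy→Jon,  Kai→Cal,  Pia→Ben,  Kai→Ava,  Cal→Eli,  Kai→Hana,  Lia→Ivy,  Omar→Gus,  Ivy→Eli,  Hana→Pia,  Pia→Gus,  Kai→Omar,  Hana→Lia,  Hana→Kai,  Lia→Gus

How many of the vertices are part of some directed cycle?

A vertex is on a directed cycle iff it belongs to a strongly connected component of size ≥ 2 (or has a self-loop).
The vertices on cycles are {Ava, Ben, Gus, Ivy, Kai, Pia, Hana, Omar} — 8 in total.

8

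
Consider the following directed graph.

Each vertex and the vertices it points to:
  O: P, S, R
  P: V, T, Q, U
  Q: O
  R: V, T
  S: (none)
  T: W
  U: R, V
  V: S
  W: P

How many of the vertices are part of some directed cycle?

7

A vertex is on a directed cycle iff it belongs to a strongly connected component of size ≥ 2 (or has a self-loop).
The vertices on cycles are {O, P, Q, R, T, U, W} — 7 in total.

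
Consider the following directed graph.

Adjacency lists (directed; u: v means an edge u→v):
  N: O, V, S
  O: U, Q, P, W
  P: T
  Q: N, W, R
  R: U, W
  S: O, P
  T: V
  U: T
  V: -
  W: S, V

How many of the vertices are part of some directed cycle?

6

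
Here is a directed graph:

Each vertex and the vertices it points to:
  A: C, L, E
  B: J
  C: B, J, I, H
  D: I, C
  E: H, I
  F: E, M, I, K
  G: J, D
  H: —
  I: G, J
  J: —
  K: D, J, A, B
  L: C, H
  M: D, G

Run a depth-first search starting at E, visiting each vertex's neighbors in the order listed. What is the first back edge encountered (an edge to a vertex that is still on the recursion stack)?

D→I

DFS from E (visiting each vertex's neighbors in the order listed); mark gray on enter, black on exit:
E gray
  H gray
  H black
  I gray
    G gray
      J gray
      J black
      D gray
        D→I: I is gray → back edge
First back edge: D → I.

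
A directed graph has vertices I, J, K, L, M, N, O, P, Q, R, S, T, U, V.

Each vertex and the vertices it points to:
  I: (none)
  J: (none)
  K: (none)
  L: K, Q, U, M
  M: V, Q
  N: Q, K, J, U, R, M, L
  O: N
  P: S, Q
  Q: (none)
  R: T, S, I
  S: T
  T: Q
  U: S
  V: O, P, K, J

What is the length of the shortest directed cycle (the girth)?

For each vertex v, BFS finds the shortest path from v back to v.
The shortest such closed walk is N → M → V → O → N, length 4.

4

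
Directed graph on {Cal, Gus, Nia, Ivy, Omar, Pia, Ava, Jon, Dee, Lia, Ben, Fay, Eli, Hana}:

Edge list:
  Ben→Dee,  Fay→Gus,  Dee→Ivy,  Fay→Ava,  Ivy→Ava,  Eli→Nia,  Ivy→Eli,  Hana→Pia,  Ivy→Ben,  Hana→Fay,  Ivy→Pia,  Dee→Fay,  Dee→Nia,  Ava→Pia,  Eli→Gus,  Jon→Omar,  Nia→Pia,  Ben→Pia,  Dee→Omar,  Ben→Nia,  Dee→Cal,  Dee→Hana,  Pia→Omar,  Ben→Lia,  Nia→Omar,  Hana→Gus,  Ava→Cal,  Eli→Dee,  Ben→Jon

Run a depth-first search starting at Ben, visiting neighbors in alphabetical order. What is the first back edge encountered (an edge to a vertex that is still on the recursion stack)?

Ivy->Ben

DFS from Ben (visiting neighbors in alphabetical order); mark gray on enter, black on exit:
Ben gray
  Dee gray
    Cal gray
    Cal black
    Fay gray
      Ava gray
        Ava→Cal: Cal black — skip
        Pia gray
          Omar gray
          Omar black
        Pia black
      Ava black
      Gus gray
      Gus black
    Fay black
    Hana gray
      Hana→Fay: Fay black — skip
      Hana→Gus: Gus black — skip
      Hana→Pia: Pia black — skip
    Hana black
    Ivy gray
      Ivy→Ava: Ava black — skip
      Ivy→Ben: Ben is gray → back edge
First back edge: Ivy → Ben.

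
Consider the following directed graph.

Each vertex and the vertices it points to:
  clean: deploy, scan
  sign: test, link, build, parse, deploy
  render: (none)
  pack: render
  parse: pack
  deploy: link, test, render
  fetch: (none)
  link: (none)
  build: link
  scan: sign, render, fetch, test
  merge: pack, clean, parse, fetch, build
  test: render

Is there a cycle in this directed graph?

DFS with white/gray/black marking, starting from merge:
merge gray
  pack gray
    render gray
    render black
  pack black
  clean gray
    deploy gray
      link gray
      link black
      test gray
        test→render: render black — skip
      test black
      deploy→render: render black — skip
    deploy black
    scan gray
      sign gray
        sign→test: test black — skip
        sign→link: link black — skip
        build gray
          build→link: link black — skip
        build black
        parse gray
          parse→pack: pack black — skip
        parse black
        sign→deploy: deploy black — skip
      sign black
      scan→render: render black — skip
      fetch gray
      fetch black
      scan→test: test black — skip
    scan black
  clean black
  merge→parse: parse black — skip
  merge→fetch: fetch black — skip
  merge→build: build black — skip
merge black
Every edge goes to a white or black vertex — no back edge, so the graph is acyclic.

No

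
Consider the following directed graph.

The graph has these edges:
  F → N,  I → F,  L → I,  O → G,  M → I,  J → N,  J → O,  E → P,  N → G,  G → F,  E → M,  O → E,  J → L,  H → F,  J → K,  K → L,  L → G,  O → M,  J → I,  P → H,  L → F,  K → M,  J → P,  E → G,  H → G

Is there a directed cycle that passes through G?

Yes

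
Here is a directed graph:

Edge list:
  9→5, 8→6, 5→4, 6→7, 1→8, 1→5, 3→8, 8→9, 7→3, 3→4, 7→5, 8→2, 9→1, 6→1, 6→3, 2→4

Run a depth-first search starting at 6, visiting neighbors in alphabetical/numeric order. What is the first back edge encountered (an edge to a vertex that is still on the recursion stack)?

DFS from 6 (visiting neighbors in alphabetical/numeric order); mark gray on enter, black on exit:
6 gray
  1 gray
    5 gray
      4 gray
      4 black
    5 black
    8 gray
      2 gray
        2→4: 4 black — skip
      2 black
      8→6: 6 is gray → back edge
First back edge: 8 → 6.

8->6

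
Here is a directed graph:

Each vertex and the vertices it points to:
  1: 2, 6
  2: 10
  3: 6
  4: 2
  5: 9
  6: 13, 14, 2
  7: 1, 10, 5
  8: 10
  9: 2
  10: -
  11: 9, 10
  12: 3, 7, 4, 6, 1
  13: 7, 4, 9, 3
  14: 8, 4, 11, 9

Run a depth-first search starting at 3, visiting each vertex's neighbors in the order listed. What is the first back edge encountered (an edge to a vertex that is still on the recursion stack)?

DFS from 3 (visiting each vertex's neighbors in the order listed); mark gray on enter, black on exit:
3 gray
  6 gray
    13 gray
      7 gray
        1 gray
          2 gray
            10 gray
            10 black
          2 black
          1→6: 6 is gray → back edge
First back edge: 1 → 6.

1→6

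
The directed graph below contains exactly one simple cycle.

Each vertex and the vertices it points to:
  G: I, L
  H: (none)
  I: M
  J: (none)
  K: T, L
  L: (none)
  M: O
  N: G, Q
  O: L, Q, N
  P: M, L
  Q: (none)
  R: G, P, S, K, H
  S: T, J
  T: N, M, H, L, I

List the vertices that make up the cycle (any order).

DFS with gray/black marking from G:
G gray
  I gray
    M gray
      O gray
        L gray
        L black
        Q gray
        Q black
        N gray
          N→G: G is gray → back edge
Back edge closes the cycle G → I → M → O → N → G; its vertices are {G, I, M, N, O}.

G, I, M, N, O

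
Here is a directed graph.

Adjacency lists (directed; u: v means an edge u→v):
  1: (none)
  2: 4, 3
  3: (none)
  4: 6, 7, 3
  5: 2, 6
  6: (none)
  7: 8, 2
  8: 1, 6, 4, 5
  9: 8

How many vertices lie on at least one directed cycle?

A vertex is on a directed cycle iff it belongs to a strongly connected component of size ≥ 2 (or has a self-loop).
The vertices on cycles are {2, 4, 5, 7, 8} — 5 in total.

5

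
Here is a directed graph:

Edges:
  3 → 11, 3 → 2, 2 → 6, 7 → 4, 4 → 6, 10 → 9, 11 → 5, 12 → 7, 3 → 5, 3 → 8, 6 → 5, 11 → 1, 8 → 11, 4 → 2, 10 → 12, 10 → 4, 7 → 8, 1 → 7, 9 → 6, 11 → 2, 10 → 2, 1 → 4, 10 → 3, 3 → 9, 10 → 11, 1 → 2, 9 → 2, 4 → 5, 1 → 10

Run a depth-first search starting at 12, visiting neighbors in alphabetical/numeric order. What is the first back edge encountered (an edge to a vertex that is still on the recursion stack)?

1->7

DFS from 12 (visiting neighbors in alphabetical/numeric order); mark gray on enter, black on exit:
12 gray
  7 gray
    4 gray
      2 gray
        6 gray
          5 gray
          5 black
        6 black
      2 black
      4→5: 5 black — skip
      4→6: 6 black — skip
    4 black
    8 gray
      11 gray
        1 gray
          1→2: 2 black — skip
          1→4: 4 black — skip
          1→7: 7 is gray → back edge
First back edge: 1 → 7.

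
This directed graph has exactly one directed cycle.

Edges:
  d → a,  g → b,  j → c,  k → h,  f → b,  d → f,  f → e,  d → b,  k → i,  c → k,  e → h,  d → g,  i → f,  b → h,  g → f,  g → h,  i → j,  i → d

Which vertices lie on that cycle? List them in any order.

DFS with gray/black marking from i:
i gray
  j gray
    c gray
      k gray
        k→i: i is gray → back edge
Back edge closes the cycle i → j → c → k → i; its vertices are {c, i, j, k}.

c, i, j, k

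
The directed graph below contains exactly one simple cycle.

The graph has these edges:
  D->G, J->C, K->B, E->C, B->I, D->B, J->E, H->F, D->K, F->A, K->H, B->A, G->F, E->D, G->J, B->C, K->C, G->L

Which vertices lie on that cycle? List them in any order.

D, E, G, J

DFS with gray/black marking from D:
D gray
  K gray
    H gray
      F gray
        A gray
        A black
      F black
    H black
    B gray
      C gray
      C black
      B→A: A black — skip
      I gray
      I black
    B black
    K→C: C black — skip
  K black
  D→B: B black — skip
  G gray
    J gray
      E gray
        E→C: C black — skip
        E→D: D is gray → back edge
Back edge closes the cycle D → G → J → E → D; its vertices are {D, E, G, J}.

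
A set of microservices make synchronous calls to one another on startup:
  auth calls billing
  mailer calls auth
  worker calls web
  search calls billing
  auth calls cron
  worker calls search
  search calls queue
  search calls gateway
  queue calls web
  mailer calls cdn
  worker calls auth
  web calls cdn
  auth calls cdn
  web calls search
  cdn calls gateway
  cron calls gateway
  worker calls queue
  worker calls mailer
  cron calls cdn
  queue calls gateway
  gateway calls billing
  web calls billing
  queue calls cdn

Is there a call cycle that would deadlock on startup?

Yes

DFS with white/gray/black marking, starting from cron:
cron gray
  gateway gray
    billing gray
    billing black
  gateway black
  cdn gray
    cdn→gateway: gateway black — skip
  cdn black
cron black
auth gray
  auth→billing: billing black — skip
  auth→cdn: cdn black — skip
  auth→cron: cron black — skip
auth black
mailer gray
  mailer→cdn: cdn black — skip
  mailer→auth: auth black — skip
mailer black
search gray
  search→gateway: gateway black — skip
  search→billing: billing black — skip
  queue gray
    queue→gateway: gateway black — skip
    web gray
      web→billing: billing black — skip
      web→search: search is gray → back edge
Back edge found, so a cycle exists: search → queue → web → search.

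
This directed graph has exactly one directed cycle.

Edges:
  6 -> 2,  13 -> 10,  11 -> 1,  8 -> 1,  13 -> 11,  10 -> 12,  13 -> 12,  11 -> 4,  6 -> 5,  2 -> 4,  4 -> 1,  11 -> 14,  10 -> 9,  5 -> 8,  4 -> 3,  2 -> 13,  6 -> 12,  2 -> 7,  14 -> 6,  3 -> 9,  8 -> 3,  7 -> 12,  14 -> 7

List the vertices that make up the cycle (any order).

2, 6, 11, 13, 14

DFS with gray/black marking from 14:
14 gray
  7 gray
    12 gray
    12 black
  7 black
  6 gray
    5 gray
      8 gray
        1 gray
        1 black
        3 gray
          9 gray
          9 black
        3 black
      8 black
    5 black
    2 gray
      13 gray
        10 gray
          10→12: 12 black — skip
          10→9: 9 black — skip
        10 black
        13→12: 12 black — skip
        11 gray
          4 gray
            4→3: 3 black — skip
            4→1: 1 black — skip
          4 black
          11→1: 1 black — skip
          11→14: 14 is gray → back edge
Back edge closes the cycle 14 → 6 → 2 → 13 → 11 → 14; its vertices are {2, 6, 11, 13, 14}.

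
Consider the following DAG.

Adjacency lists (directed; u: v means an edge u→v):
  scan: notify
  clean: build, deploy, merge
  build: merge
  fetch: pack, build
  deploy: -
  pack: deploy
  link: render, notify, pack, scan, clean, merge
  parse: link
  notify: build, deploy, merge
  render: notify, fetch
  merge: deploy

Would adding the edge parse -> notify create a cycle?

Adding parse→notify creates a cycle iff notify can already reach parse.
Explore from notify: no path reaches parse. The graph stays acyclic.

No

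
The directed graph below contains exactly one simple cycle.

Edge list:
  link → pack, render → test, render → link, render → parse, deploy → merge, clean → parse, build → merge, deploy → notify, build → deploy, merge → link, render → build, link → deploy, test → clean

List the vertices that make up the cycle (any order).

link, merge, deploy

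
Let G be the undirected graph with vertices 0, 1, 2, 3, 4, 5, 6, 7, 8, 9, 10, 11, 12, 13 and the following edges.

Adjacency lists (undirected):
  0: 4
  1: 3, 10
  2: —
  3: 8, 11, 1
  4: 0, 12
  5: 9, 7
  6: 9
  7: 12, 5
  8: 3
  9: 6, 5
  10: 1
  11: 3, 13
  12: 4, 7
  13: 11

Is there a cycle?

No

DFS, tracking each vertex's parent; an edge to a visited non-parent vertex closes a cycle.
Start from 3:
visit 3 (parent –)
  visit 8 (parent 3)
    8–3: parent, skip
  visit 11 (parent 3)
    11–3: parent, skip
    visit 13 (parent 11)
      13–11: parent, skip
  visit 1 (parent 3)
    1–3: parent, skip
    visit 10 (parent 1)
      10–1: parent, skip
visit 0 (parent –)
  visit 4 (parent 0)
    4–0: parent, skip
    visit 12 (parent 4)
      12–4: parent, skip
      visit 7 (parent 12)
        7–12: parent, skip
        visit 5 (parent 7)
          visit 9 (parent 5)
            visit 6 (parent 9)
              6–9: parent, skip
            9–5: parent, skip
          5–7: parent, skip
visit 2 (parent –)
No non-parent visited neighbor found — the graph is a forest.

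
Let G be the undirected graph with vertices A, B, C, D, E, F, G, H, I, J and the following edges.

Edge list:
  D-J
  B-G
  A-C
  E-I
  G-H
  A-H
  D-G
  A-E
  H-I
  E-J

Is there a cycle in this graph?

DFS, tracking each vertex's parent; an edge to a visited non-parent vertex closes a cycle.
Start from A:
visit A (parent –)
  visit H (parent A)
    visit I (parent H)
      I–H: parent, skip
      visit E (parent I)
        E–I: parent, skip
        E–A: A visited and ≠ parent → cycle
Cycle: A – H – I – E – A.

Yes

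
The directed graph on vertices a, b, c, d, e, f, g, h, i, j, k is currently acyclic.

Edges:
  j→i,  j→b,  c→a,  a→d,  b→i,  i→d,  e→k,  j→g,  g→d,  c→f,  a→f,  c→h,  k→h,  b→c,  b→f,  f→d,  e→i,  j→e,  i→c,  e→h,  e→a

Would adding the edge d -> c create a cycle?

Yes

Adding d→c creates a cycle iff c can already reach d.
Path from c: c → f → d.
So c → … → d → c is a cycle.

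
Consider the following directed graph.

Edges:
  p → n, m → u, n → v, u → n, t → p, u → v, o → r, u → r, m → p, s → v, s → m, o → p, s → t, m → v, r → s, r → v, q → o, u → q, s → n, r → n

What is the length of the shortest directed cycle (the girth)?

4

For each vertex v, BFS finds the shortest path from v back to v.
The shortest such closed walk is s → m → u → r → s, length 4.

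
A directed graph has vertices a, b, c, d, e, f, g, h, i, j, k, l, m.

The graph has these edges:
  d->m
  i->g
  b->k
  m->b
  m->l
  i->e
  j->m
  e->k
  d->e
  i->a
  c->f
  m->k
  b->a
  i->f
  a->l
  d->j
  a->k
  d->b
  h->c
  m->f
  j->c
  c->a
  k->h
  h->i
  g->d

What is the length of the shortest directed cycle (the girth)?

4

For each vertex v, BFS finds the shortest path from v back to v.
The shortest such closed walk is h → i → e → k → h, length 4.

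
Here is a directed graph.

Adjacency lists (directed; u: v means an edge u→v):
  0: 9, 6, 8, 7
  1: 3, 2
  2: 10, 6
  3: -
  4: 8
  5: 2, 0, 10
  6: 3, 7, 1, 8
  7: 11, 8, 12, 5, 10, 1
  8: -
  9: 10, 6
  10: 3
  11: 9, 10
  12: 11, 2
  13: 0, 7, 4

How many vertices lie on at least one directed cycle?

A vertex is on a directed cycle iff it belongs to a strongly connected component of size ≥ 2 (or has a self-loop).
The vertices on cycles are {0, 1, 2, 5, 6, 7, 9, 11, 12} — 9 in total.

9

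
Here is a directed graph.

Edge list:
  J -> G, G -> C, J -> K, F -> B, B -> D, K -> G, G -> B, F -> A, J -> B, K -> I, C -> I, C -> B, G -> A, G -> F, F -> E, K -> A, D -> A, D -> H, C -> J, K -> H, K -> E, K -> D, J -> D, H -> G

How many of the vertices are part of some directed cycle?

A vertex is on a directed cycle iff it belongs to a strongly connected component of size ≥ 2 (or has a self-loop).
The vertices on cycles are {B, C, D, F, G, H, J, K} — 8 in total.

8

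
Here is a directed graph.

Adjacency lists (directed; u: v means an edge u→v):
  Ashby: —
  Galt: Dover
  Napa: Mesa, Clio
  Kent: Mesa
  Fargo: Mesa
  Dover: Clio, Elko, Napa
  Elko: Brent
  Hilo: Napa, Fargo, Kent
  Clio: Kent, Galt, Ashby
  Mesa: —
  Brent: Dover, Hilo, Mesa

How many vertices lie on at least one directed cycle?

7

A vertex is on a directed cycle iff it belongs to a strongly connected component of size ≥ 2 (or has a self-loop).
The vertices on cycles are {Clio, Elko, Galt, Hilo, Napa, Brent, Dover} — 7 in total.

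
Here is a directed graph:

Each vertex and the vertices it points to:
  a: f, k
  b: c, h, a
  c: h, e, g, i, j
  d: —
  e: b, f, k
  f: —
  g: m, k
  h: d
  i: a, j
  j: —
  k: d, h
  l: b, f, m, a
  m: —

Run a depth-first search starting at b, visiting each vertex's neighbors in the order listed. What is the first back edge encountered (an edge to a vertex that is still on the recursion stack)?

e->b

DFS from b (visiting each vertex's neighbors in the order listed); mark gray on enter, black on exit:
b gray
  c gray
    h gray
      d gray
      d black
    h black
    e gray
      e→b: b is gray → back edge
First back edge: e → b.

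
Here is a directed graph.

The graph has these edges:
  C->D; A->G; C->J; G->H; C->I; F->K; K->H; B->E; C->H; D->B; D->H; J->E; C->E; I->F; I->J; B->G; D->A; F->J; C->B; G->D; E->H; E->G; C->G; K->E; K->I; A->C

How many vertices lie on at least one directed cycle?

A vertex is on a directed cycle iff it belongs to a strongly connected component of size ≥ 2 (or has a self-loop).
The vertices on cycles are {A, B, C, D, E, F, G, I, J, K} — 10 in total.

10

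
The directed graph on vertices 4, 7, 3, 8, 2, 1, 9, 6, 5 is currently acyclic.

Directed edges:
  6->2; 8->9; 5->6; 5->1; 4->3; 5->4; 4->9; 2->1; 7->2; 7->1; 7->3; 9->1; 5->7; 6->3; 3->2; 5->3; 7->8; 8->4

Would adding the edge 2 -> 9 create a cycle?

Adding 2→9 creates a cycle iff 9 can already reach 2.
Explore from 9: no path reaches 2. The graph stays acyclic.

No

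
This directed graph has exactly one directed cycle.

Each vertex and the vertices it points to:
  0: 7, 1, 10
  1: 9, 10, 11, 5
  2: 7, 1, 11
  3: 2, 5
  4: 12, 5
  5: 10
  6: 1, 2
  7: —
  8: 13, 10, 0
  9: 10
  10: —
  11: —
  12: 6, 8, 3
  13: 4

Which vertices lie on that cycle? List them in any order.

DFS with gray/black marking from 12:
12 gray
  6 gray
    1 gray
      9 gray
        10 gray
        10 black
      9 black
      1→10: 10 black — skip
      11 gray
      11 black
      5 gray
        5→10: 10 black — skip
      5 black
    1 black
    2 gray
      7 gray
      7 black
      2→1: 1 black — skip
      2→11: 11 black — skip
    2 black
  6 black
  8 gray
    13 gray
      4 gray
        4→12: 12 is gray → back edge
Back edge closes the cycle 12 → 8 → 13 → 4 → 12; its vertices are {4, 8, 12, 13}.

4, 8, 12, 13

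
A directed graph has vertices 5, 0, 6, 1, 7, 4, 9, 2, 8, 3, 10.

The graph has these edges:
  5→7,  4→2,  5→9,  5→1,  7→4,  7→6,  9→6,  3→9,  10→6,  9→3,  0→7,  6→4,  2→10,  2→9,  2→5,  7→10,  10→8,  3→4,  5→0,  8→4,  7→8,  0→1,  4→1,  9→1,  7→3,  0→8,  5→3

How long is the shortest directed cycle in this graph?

2

For each vertex v, BFS finds the shortest path from v back to v.
The shortest such closed walk is 3 → 9 → 3, length 2.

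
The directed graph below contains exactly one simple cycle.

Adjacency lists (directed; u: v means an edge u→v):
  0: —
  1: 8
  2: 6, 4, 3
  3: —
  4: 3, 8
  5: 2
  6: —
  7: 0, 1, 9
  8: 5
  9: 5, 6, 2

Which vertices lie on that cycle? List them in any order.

2, 4, 5, 8

DFS with gray/black marking from 5:
5 gray
  2 gray
    6 gray
    6 black
    4 gray
      3 gray
      3 black
      8 gray
        8→5: 5 is gray → back edge
Back edge closes the cycle 5 → 2 → 4 → 8 → 5; its vertices are {2, 4, 5, 8}.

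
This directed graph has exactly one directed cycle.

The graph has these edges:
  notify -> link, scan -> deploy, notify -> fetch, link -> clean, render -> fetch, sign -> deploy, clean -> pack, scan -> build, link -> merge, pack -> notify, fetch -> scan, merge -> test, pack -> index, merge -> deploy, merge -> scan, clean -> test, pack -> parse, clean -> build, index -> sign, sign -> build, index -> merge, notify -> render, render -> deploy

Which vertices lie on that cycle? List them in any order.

link, pack, clean, notify

DFS with gray/black marking from clean:
clean gray
  pack gray
    index gray
      sign gray
        build gray
        build black
        deploy gray
        deploy black
      sign black
      merge gray
        test gray
        test black
        merge→deploy: deploy black — skip
        scan gray
          scan→deploy: deploy black — skip
          scan→build: build black — skip
        scan black
      merge black
    index black
    notify gray
      render gray
        fetch gray
          fetch→scan: scan black — skip
        fetch black
        render→deploy: deploy black — skip
      render black
      link gray
        link→clean: clean is gray → back edge
Back edge closes the cycle clean → pack → notify → link → clean; its vertices are {link, pack, clean, notify}.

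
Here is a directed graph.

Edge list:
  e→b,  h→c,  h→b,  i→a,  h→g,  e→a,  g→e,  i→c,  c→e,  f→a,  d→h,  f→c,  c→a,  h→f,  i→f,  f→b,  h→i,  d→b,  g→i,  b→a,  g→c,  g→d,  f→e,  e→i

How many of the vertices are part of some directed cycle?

A vertex is on a directed cycle iff it belongs to a strongly connected component of size ≥ 2 (or has a self-loop).
The vertices on cycles are {c, d, e, f, g, h, i} — 7 in total.

7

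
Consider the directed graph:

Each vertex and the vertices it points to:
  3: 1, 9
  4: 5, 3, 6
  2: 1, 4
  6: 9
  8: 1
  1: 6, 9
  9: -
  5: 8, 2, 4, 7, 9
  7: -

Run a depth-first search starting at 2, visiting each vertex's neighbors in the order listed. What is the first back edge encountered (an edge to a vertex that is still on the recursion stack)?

5->2

DFS from 2 (visiting each vertex's neighbors in the order listed); mark gray on enter, black on exit:
2 gray
  1 gray
    6 gray
      9 gray
      9 black
    6 black
    1→9: 9 black — skip
  1 black
  4 gray
    5 gray
      8 gray
        8→1: 1 black — skip
      8 black
      5→2: 2 is gray → back edge
First back edge: 5 → 2.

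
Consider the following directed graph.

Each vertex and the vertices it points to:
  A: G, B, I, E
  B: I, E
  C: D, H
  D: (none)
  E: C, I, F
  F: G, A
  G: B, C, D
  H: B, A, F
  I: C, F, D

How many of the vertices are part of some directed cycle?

A vertex is on a directed cycle iff it belongs to a strongly connected component of size ≥ 2 (or has a self-loop).
The vertices on cycles are {A, B, C, E, F, G, H, I} — 8 in total.

8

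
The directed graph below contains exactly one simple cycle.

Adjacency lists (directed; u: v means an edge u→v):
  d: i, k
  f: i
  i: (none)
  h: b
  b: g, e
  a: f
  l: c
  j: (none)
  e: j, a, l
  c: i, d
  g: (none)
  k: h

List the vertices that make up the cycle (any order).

DFS with gray/black marking from k:
k gray
  h gray
    b gray
      g gray
      g black
      e gray
        j gray
        j black
        a gray
          f gray
            i gray
            i black
          f black
        a black
        l gray
          c gray
            c→i: i black — skip
            d gray
              d→i: i black — skip
              d→k: k is gray → back edge
Back edge closes the cycle k → h → b → e → l → c → d → k; its vertices are {b, c, d, e, h, k, l}.

b, c, d, e, h, k, l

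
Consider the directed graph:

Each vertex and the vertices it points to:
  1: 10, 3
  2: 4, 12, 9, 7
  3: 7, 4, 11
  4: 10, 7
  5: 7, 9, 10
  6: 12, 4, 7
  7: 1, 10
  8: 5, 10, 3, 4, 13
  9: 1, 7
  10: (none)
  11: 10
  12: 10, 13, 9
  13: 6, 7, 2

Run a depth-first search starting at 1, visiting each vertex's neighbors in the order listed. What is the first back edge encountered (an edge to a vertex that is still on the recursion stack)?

7→1

DFS from 1 (visiting each vertex's neighbors in the order listed); mark gray on enter, black on exit:
1 gray
  10 gray
  10 black
  3 gray
    7 gray
      7→1: 1 is gray → back edge
First back edge: 7 → 1.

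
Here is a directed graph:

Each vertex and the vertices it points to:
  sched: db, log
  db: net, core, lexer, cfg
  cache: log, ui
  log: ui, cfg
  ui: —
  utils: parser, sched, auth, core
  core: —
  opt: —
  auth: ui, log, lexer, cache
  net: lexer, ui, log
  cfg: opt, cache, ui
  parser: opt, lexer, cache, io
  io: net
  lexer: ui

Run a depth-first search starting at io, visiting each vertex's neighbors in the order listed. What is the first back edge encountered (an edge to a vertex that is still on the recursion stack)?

cache->log

DFS from io (visiting each vertex's neighbors in the order listed); mark gray on enter, black on exit:
io gray
  net gray
    lexer gray
      ui gray
      ui black
    lexer black
    net→ui: ui black — skip
    log gray
      log→ui: ui black — skip
      cfg gray
        opt gray
        opt black
        cache gray
          cache→log: log is gray → back edge
First back edge: cache → log.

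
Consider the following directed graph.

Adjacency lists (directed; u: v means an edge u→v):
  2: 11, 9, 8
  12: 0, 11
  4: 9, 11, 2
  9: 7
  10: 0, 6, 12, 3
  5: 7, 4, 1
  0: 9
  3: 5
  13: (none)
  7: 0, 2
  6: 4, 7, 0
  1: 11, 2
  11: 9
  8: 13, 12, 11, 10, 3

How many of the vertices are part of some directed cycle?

13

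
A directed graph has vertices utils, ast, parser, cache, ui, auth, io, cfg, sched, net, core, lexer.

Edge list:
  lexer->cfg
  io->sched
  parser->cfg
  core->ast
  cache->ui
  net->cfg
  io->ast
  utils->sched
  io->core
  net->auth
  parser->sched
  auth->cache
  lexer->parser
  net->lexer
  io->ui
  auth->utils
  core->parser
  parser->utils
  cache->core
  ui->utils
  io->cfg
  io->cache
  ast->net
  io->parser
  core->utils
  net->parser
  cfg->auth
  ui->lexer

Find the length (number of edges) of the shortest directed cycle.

For each vertex v, BFS finds the shortest path from v back to v.
The shortest such closed walk is cache → ui → lexer → cfg → auth → cache, length 5.

5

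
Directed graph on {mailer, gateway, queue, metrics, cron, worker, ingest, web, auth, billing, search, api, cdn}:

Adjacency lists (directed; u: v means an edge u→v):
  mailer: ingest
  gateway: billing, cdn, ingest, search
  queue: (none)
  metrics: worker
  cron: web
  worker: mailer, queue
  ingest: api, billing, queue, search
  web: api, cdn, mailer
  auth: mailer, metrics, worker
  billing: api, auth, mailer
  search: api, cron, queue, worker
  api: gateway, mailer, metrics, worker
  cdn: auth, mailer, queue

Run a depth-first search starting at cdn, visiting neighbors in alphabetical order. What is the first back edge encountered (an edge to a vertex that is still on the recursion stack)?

billing->api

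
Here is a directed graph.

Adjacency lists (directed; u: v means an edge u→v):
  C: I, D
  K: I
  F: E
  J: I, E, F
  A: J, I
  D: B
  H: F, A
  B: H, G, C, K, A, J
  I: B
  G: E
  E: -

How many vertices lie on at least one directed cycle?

8

A vertex is on a directed cycle iff it belongs to a strongly connected component of size ≥ 2 (or has a self-loop).
The vertices on cycles are {A, B, C, D, H, I, J, K} — 8 in total.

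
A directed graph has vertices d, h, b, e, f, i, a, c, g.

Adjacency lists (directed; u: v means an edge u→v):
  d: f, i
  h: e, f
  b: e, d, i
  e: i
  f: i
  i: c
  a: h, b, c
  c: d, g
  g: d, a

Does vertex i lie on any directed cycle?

Yes

i is on a cycle iff i can reach itself via ≥1 edge.
i → c → d → i — yes.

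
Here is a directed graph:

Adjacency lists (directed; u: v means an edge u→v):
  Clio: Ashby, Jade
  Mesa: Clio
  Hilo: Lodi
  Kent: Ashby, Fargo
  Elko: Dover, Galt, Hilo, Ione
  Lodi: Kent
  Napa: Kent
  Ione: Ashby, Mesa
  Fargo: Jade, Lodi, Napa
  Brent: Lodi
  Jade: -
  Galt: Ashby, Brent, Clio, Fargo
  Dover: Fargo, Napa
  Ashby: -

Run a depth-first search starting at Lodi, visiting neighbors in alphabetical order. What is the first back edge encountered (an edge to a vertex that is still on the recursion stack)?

DFS from Lodi (visiting neighbors in alphabetical order); mark gray on enter, black on exit:
Lodi gray
  Kent gray
    Ashby gray
    Ashby black
    Fargo gray
      Jade gray
      Jade black
      Fargo→Lodi: Lodi is gray → back edge
First back edge: Fargo → Lodi.

Fargo→Lodi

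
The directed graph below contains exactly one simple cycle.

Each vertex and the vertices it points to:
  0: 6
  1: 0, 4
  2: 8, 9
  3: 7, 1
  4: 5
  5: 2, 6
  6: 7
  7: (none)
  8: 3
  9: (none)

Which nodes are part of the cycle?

DFS with gray/black marking from 5:
5 gray
  2 gray
    8 gray
      3 gray
        7 gray
        7 black
        1 gray
          0 gray
            6 gray
              6→7: 7 black — skip
            6 black
          0 black
          4 gray
            4→5: 5 is gray → back edge
Back edge closes the cycle 5 → 2 → 8 → 3 → 1 → 4 → 5; its vertices are {1, 2, 3, 4, 5, 8}.

1, 2, 3, 4, 5, 8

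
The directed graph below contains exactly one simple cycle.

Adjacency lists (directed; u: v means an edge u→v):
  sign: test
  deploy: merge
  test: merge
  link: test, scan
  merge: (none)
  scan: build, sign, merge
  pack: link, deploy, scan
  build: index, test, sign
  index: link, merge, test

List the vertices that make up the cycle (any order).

DFS with gray/black marking from link:
link gray
  test gray
    merge gray
    merge black
  test black
  scan gray
    build gray
      index gray
        index→link: link is gray → back edge
Back edge closes the cycle link → scan → build → index → link; its vertices are {link, scan, build, index}.

link, scan, build, index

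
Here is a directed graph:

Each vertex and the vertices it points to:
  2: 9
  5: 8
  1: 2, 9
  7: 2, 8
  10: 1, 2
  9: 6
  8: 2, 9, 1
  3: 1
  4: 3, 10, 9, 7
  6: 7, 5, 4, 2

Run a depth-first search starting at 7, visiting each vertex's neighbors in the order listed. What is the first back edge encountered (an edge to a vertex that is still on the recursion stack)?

DFS from 7 (visiting each vertex's neighbors in the order listed); mark gray on enter, black on exit:
7 gray
  2 gray
    9 gray
      6 gray
        6→7: 7 is gray → back edge
First back edge: 6 → 7.

6->7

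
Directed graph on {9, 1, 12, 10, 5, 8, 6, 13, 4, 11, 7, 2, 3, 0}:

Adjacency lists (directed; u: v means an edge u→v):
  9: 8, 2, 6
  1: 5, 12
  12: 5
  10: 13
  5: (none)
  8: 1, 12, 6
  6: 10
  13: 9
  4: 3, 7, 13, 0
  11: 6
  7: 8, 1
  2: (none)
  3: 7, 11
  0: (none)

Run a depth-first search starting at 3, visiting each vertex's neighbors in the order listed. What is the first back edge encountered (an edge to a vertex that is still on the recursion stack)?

9→8

DFS from 3 (visiting each vertex's neighbors in the order listed); mark gray on enter, black on exit:
3 gray
  7 gray
    8 gray
      1 gray
        5 gray
        5 black
        12 gray
          12→5: 5 black — skip
        12 black
      1 black
      8→12: 12 black — skip
      6 gray
        10 gray
          13 gray
            9 gray
              9→8: 8 is gray → back edge
First back edge: 9 → 8.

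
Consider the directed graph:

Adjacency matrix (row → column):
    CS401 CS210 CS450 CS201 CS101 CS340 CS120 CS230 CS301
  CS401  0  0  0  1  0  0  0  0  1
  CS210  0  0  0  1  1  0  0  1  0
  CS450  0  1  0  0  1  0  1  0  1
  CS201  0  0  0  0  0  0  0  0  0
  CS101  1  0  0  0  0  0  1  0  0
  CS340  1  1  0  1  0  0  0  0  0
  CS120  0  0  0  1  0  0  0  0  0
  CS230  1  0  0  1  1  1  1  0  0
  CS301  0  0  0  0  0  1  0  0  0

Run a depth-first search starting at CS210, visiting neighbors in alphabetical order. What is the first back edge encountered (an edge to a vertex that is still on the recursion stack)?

CS340→CS210

DFS from CS210 (visiting neighbors in alphabetical order); mark gray on enter, black on exit:
CS210 gray
  CS101 gray
    CS120 gray
      CS201 gray
      CS201 black
    CS120 black
    CS401 gray
      CS401→CS201: CS201 black — skip
      CS301 gray
        CS340 gray
          CS340→CS201: CS201 black — skip
          CS340→CS210: CS210 is gray → back edge
First back edge: CS340 → CS210.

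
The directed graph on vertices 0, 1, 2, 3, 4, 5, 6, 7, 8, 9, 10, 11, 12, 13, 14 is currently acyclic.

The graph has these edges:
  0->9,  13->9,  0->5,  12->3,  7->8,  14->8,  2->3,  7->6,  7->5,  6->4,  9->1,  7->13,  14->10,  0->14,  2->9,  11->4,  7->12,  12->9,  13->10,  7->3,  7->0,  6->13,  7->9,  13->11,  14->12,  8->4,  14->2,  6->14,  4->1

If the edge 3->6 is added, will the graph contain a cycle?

Yes

Adding 3→6 creates a cycle iff 6 can already reach 3.
Path from 6: 6 → 14 → 12 → 3.
So 6 → … → 3 → 6 is a cycle.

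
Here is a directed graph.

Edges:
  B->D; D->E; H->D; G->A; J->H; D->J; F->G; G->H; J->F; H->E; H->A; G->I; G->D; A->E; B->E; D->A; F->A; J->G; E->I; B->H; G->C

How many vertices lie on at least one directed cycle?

A vertex is on a directed cycle iff it belongs to a strongly connected component of size ≥ 2 (or has a self-loop).
The vertices on cycles are {D, F, G, H, J} — 5 in total.

5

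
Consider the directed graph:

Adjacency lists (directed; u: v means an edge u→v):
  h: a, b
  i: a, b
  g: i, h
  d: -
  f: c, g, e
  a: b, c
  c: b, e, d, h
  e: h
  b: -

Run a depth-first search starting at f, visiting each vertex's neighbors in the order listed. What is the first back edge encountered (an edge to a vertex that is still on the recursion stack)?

a->c

DFS from f (visiting each vertex's neighbors in the order listed); mark gray on enter, black on exit:
f gray
  c gray
    b gray
    b black
    e gray
      h gray
        a gray
          a→b: b black — skip
          a→c: c is gray → back edge
First back edge: a → c.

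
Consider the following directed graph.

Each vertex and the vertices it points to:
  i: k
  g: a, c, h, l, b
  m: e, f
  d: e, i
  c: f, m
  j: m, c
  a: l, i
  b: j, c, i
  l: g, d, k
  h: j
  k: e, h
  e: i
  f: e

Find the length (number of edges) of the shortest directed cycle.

For each vertex v, BFS finds the shortest path from v back to v.
The shortest such closed walk is g → l → g, length 2.

2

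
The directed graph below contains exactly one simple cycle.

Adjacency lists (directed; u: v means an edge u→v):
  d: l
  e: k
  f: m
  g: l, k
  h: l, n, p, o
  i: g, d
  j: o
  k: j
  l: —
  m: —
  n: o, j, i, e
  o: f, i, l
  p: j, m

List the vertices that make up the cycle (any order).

g, i, j, k, o

DFS with gray/black marking from o:
o gray
  f gray
    m gray
    m black
  f black
  i gray
    g gray
      l gray
      l black
      k gray
        j gray
          j→o: o is gray → back edge
Back edge closes the cycle o → i → g → k → j → o; its vertices are {g, i, j, k, o}.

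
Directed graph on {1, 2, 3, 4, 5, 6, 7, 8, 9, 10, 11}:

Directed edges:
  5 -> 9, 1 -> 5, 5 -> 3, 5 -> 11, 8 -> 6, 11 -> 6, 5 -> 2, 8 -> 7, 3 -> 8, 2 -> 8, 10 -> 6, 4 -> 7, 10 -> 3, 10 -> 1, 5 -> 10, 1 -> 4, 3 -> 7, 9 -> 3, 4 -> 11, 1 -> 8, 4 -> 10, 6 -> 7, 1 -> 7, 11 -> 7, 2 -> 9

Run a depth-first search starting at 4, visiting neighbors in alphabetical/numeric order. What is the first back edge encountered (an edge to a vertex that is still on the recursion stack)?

DFS from 4 (visiting neighbors in alphabetical/numeric order); mark gray on enter, black on exit:
4 gray
  7 gray
  7 black
  10 gray
    1 gray
      1→4: 4 is gray → back edge
First back edge: 1 → 4.

1->4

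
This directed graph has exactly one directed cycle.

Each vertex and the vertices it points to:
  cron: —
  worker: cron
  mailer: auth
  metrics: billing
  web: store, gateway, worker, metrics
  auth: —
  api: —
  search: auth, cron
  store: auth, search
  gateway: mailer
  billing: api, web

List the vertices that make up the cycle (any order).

DFS with gray/black marking from web:
web gray
  store gray
    auth gray
    auth black
    search gray
      search→auth: auth black — skip
      cron gray
      cron black
    search black
  store black
  gateway gray
    mailer gray
      mailer→auth: auth black — skip
    mailer black
  gateway black
  worker gray
    worker→cron: cron black — skip
  worker black
  metrics gray
    billing gray
      api gray
      api black
      billing→web: web is gray → back edge
Back edge closes the cycle web → metrics → billing → web; its vertices are {web, billing, metrics}.

web, billing, metrics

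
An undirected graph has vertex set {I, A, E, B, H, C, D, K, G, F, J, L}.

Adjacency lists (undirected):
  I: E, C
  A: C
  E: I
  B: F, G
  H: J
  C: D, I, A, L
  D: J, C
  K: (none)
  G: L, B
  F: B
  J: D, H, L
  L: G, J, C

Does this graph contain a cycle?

Yes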